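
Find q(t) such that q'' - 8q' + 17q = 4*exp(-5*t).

q = 2*exp(-5*t)/41 + C1*cos(t)*exp(4*t) + C2*exp(4*t)*sin(t)

Characteristic equation r² - 8r + 17 = 0 has discriminant (-8)² - 4·(17) = -4 < 0, so r = 4 ± i.
Hence q_h = C1*cos(t)*exp(4*t) + C2*exp(4*t)*sin(t).
Try q_p = A*exp(-5*t). Substituting into the equation and dividing by exp(-5*t) gives A = 2/41, so q_p = 2*exp(-5*t)/41.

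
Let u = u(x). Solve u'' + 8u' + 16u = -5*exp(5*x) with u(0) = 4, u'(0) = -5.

Characteristic equation r² + 8r + 16 = 0 has discriminant (8)² - 4·(16) = 0, so r = -4 is a repeated root.
Hence u_h = (C1 + C2*x)*exp(-4*x).
Try u_p = A*exp(5*x). Substituting into the equation and dividing by exp(5*x) gives A = -5/81, so u_p = -5*exp(5*x)/81.
General solution: u = -5*exp(5*x)/81 + C1*exp(-4*x) + C2*x*exp(-4*x).
Apply the initial conditions: u(0) = -5/81 + C1 = 4 and u'(0) = -25/81 + C2 - 4*C1 = -5. Solving gives C1 = 329/81, C2 = 104/9.

u = -5*exp(5*x)/81 + 329*exp(-4*x)/81 + 104*x*exp(-4*x)/9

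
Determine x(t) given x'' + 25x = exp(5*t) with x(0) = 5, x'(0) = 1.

Characteristic equation r² + 25 = 0 has discriminant (0)² - 4·(25) = -100 < 0, so r = ± 5i.
Hence x_h = C1*cos(5*t) + C2*sin(5*t).
Try x_p = A*exp(5*t). Substituting into the equation and dividing by exp(5*t) gives A = 1/50, so x_p = exp(5*t)/50.
General solution: x = exp(5*t)/50 + C1*cos(5*t) + C2*sin(5*t).
Apply the initial conditions: x(0) = 1/50 + C1 = 5 and x'(0) = 1/10 + 5*C2 = 1. Solving gives C1 = 249/50, C2 = 9/50.

x = exp(5*t)/50 + 9*sin(5*t)/50 + 249*cos(5*t)/50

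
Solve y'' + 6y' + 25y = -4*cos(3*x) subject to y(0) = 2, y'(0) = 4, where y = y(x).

Characteristic equation r² + 6r + 25 = 0 has discriminant (6)² - 4·(25) = -64 < 0, so r = -3 ± 4i.
Hence y_h = C1*cos(4*x)*exp(-3*x) + C2*exp(-3*x)*sin(4*x).
Try y_p = A*cos(3*x) + B*sin(3*x). Substituting and equating the coefficients of cos(3x) and sin(3x) gives A = -16/145, B = -18/145, so y_p = -18*sin(3*x)/145 - 16*cos(3*x)/145.
General solution: y = -18*sin(3*x)/145 - 16*cos(3*x)/145 + C1*cos(4*x)*exp(-3*x) + C2*exp(-3*x)*sin(4*x).
Apply the initial conditions: y(0) = -16/145 + C1 = 2 and y'(0) = -54/145 - 3*C1 + 4*C2 = 4. Solving gives C1 = 306/145, C2 = 388/145.

y = -18*sin(3*x)/145 - 16*cos(3*x)/145 + 306*cos(4*x)*exp(-3*x)/145 + 388*exp(-3*x)*sin(4*x)/145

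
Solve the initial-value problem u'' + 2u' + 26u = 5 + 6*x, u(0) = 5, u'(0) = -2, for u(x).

Characteristic equation r² + 2r + 26 = 0 has discriminant (2)² - 4·(26) = -100 < 0, so r = -1 ± 5i.
Hence u_h = C1*cos(5*x)*exp(-x) + C2*exp(-x)*sin(5*x).
For the particular solution try u_p = A0 + A1*x. Substituting and matching coefficients of each power of x gives A0 = 59/338, A1 = 3/13, so u_p = 59/338 + 3*x/13.
General solution: u = 59/338 + 3*x/13 + C1*cos(5*x)*exp(-x) + C2*exp(-x)*sin(5*x).
Apply the initial conditions: u(0) = 59/338 + C1 = 5 and u'(0) = 3/13 - C1 + 5*C2 = -2. Solving gives C1 = 1631/338, C2 = 877/1690.

u = 59/338 + 3*x/13 + 877*exp(-x)*sin(5*x)/1690 + 1631*cos(5*x)*exp(-x)/338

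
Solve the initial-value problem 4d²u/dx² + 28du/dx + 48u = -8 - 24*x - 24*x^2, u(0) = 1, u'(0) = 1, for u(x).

Divide through by 4: u'' + 7u' + 12u = -2 - 6*x - 6*x^2.
Characteristic equation r² + 7r + 12 = 0 factors as (r + 3)(r + 4) = 0, so r = -3, -4.
Hence u_h = C1*exp(-3*x) + C2*exp(-4*x).
For the particular solution try u_p = A0 + A1*x + A2*x^2. Substituting and matching coefficients of each power of x gives A0 = -19/144, A1 = 1/12, A2 = -1/2, so u_p = -19/144 - x^2/2 + x/12.
General solution: u = -19/144 - x^2/2 + x/12 + C1*exp(-3*x) + C2*exp(-4*x).
Apply the initial conditions: u(0) = -19/144 + C1 + C2 = 1 and u'(0) = 1/12 - 4*C2 - 3*C1 = 1. Solving gives C1 = 49/9, C2 = -69/16.

u = -19/144 - 69*exp(-4*x)/16 - x**2/2 + x/12 + 49*exp(-3*x)/9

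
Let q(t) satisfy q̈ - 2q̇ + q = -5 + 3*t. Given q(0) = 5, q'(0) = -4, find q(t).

Characteristic equation r² - 2r + 1 = 0 has discriminant (-2)² - 4·(1) = 0, so r = 1 is a repeated root.
Hence q_h = (C1 + C2*t)*exp(t).
For the particular solution try q_p = A0 + A1*t. Substituting and matching coefficients of each power of t gives A0 = 1, A1 = 3, so q_p = 1 + 3*t.
General solution: q = 1 + 3*t + C1*exp(t) + C2*t*exp(t).
Apply the initial conditions: q(0) = 1 + C1 = 5 and q'(0) = 3 + C1 + C2 = -4. Solving gives C1 = 4, C2 = -11.

q = 1 + 3*t + 4*exp(t) - 11*t*exp(t)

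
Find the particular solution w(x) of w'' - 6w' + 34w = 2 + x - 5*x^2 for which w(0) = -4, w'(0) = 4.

w = 312/4913 - 13*x/578 - 5*x**2/34 - 19964*cos(5*x)*exp(3*x)/4913 + 159309*exp(3*x)*sin(5*x)/49130

Characteristic equation r² - 6r + 34 = 0 has discriminant (-6)² - 4·(34) = -100 < 0, so r = 3 ± 5i.
Hence w_h = C1*cos(5*x)*exp(3*x) + C2*exp(3*x)*sin(5*x).
For the particular solution try w_p = A0 + A1*x + A2*x^2. Substituting and matching coefficients of each power of x gives A0 = 312/4913, A1 = -13/578, A2 = -5/34, so w_p = 312/4913 - 13*x/578 - 5*x^2/34.
General solution: w = 312/4913 - 13*x/578 - 5*x^2/34 + C1*cos(5*x)*exp(3*x) + C2*exp(3*x)*sin(5*x).
Apply the initial conditions: w(0) = 312/4913 + C1 = -4 and w'(0) = -13/578 + 3*C1 + 5*C2 = 4. Solving gives C1 = -19964/4913, C2 = 159309/49130.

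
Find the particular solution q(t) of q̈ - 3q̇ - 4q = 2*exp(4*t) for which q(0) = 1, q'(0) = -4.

Characteristic equation r² - 3r - 4 = 0 factors as (r - 4)(r + 1) = 0, so r = 4, -1.
Hence q_h = C1*exp(4*t) + C2*exp(-t).
Since exp(4*t) solves the homogeneous equation (r = 4 is a root of multiplicity 1), multiply the trial by t. Try q_p = A*t*exp(4*t). Substituting into the equation and dividing by exp(4*t) gives A = 2/5, so q_p = 2*t*exp(4*t)/5.
General solution: q = C1*exp(4*t) + C2*exp(-t) + 2*t*exp(4*t)/5.
Apply the initial conditions: q(0) = C1 + C2 = 1 and q'(0) = 2/5 - C2 + 4*C1 = -4. Solving gives C1 = -17/25, C2 = 42/25.

q = -17*exp(4*t)/25 + 42*exp(-t)/25 + 2*t*exp(4*t)/5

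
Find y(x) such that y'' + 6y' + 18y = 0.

y = C1*cos(3*x)*exp(-3*x) + C2*exp(-3*x)*sin(3*x)

Characteristic equation r² + 6r + 18 = 0 has discriminant (6)² - 4·(18) = -36 < 0, so r = -3 ± 3i.
Hence y_h = C1*cos(3*x)*exp(-3*x) + C2*exp(-3*x)*sin(3*x).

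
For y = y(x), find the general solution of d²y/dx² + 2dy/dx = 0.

y = C2 + C1*exp(-2*x)

Characteristic equation r² + 2r = 0 factors as (r + 2)r = 0, so r = -2, 0.
Hence y_h = C1*exp(-2*x) + C2.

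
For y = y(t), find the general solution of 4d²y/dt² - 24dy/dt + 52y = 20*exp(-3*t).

y = exp(-3*t)/8 + C1*cos(2*t)*exp(3*t) + C2*exp(3*t)*sin(2*t)

Divide through by 4: y'' - 6y' + 13y = 5*exp(-3*t).
Characteristic equation r² - 6r + 13 = 0 has discriminant (-6)² - 4·(13) = -16 < 0, so r = 3 ± 2i.
Hence y_h = C1*cos(2*t)*exp(3*t) + C2*exp(3*t)*sin(2*t).
Try y_p = A*exp(-3*t). Substituting into the equation and dividing by exp(-3*t) gives A = 1/8, so y_p = exp(-3*t)/8.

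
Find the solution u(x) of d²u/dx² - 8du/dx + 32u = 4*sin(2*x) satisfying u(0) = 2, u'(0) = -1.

Characteristic equation r² - 8r + 32 = 0 has discriminant (-8)² - 4·(32) = -64 < 0, so r = 4 ± 4i.
Hence u_h = C1*cos(4*x)*exp(4*x) + C2*exp(4*x)*sin(4*x).
Try u_p = A*cos(2*x) + B*sin(2*x). Substituting and equating the coefficients of cos(2x) and sin(2x) gives A = 4/65, B = 7/65, so u_p = 4*cos(2*x)/65 + 7*sin(2*x)/65.
General solution: u = 4*cos(2*x)/65 + 7*sin(2*x)/65 + C1*cos(4*x)*exp(4*x) + C2*exp(4*x)*sin(4*x).
Apply the initial conditions: u(0) = 4/65 + C1 = 2 and u'(0) = 14/65 + 4*C1 + 4*C2 = -1. Solving gives C1 = 126/65, C2 = -583/260.

u = 4*cos(2*x)/65 + 7*sin(2*x)/65 - 583*exp(4*x)*sin(4*x)/260 + 126*cos(4*x)*exp(4*x)/65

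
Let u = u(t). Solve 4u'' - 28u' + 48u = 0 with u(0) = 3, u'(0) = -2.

u = -11*exp(4*t) + 14*exp(3*t)

Divide through by 4: u'' - 7u' + 12u = 0.
Characteristic equation r² - 7r + 12 = 0 factors as (r - 4)(r - 3) = 0, so r = 4, 3.
Hence u_h = C1*exp(4*t) + C2*exp(3*t).
Apply the initial conditions: u(0) = C1 + C2 = 3 and u'(0) = 3*C2 + 4*C1 = -2. Solving gives C1 = -11, C2 = 14.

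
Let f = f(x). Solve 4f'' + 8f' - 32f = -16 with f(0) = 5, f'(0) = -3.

f = 1/2 + 2*exp(-4*x) + 5*exp(2*x)/2

Divide through by 4: f'' + 2f' - 8f = -4.
Characteristic equation r² + 2r - 8 = 0 factors as (r - 2)(r + 4) = 0, so r = 2, -4.
Hence f_h = C1*exp(2*x) + C2*exp(-4*x).
For the particular solution try f_p = A0. Substituting and matching coefficients of each power of x gives A0 = 1/2, so f_p = 1/2.
General solution: f = 1/2 + C1*exp(2*x) + C2*exp(-4*x).
Apply the initial conditions: f(0) = 1/2 + C1 + C2 = 5 and f'(0) = -4*C2 + 2*C1 = -3. Solving gives C1 = 5/2, C2 = 2.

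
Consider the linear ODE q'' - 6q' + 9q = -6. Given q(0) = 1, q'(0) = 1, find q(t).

Characteristic equation r² - 6r + 9 = 0 has discriminant (-6)² - 4·(9) = 0, so r = 3 is a repeated root.
Hence q_h = (C1 + C2*t)*exp(3*t).
For the particular solution try q_p = A0. Substituting and matching coefficients of each power of t gives A0 = -2/3, so q_p = -2/3.
General solution: q = -2/3 + C1*exp(3*t) + C2*t*exp(3*t).
Apply the initial conditions: q(0) = -2/3 + C1 = 1 and q'(0) = C2 + 3*C1 = 1. Solving gives C1 = 5/3, C2 = -4.

q = -2/3 + 5*exp(3*t)/3 - 4*t*exp(3*t)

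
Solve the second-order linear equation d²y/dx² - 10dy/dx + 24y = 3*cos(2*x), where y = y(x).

y = -3*sin(2*x)/40 + 3*cos(2*x)/40 + C1*exp(6*x) + C2*exp(4*x)

Characteristic equation r² - 10r + 24 = 0 factors as (r - 6)(r - 4) = 0, so r = 6, 4.
Hence y_h = C1*exp(6*x) + C2*exp(4*x).
Try y_p = A*cos(2*x) + B*sin(2*x). Substituting and equating the coefficients of cos(2x) and sin(2x) gives A = 3/40, B = -3/40, so y_p = -3*sin(2*x)/40 + 3*cos(2*x)/40.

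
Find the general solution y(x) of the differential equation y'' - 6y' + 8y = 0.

Characteristic equation r² - 6r + 8 = 0 factors as (r - 2)(r - 4) = 0, so r = 2, 4.
Hence y_h = C1*exp(2*x) + C2*exp(4*x).

y = C1*exp(2*x) + C2*exp(4*x)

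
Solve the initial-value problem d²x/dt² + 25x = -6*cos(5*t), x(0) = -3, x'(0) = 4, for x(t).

x = -3*cos(5*t) + 4*sin(5*t)/5 - 3*t*sin(5*t)/5

Characteristic equation r² + 25 = 0 has discriminant (0)² - 4·(25) = -100 < 0, so r = ± 5i.
Hence x_h = C1*cos(5*t) + C2*sin(5*t).
Since ±5i are characteristic roots, multiply the trial by t. Try x_p = t*(A*cos(5*t) + B*sin(5*t)). Substituting and equating the coefficients of cos(5t) and sin(5t) gives A = 0, B = -3/5, so x_p = -3*t*sin(5*t)/5.
General solution: x = C1*cos(5*t) + C2*sin(5*t) - 3*t*sin(5*t)/5.
Apply the initial conditions: x(0) = C1 = -3 and x'(0) = 5*C2 = 4. Solving gives C1 = -3, C2 = 4/5.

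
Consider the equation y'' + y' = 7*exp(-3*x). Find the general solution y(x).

y = C2 + 7*exp(-3*x)/6 + C1*exp(-x)

Characteristic equation r² + r = 0 factors as (r + 1)r = 0, so r = -1, 0.
Hence y_h = C1*exp(-x) + C2.
Try y_p = A*exp(-3*x). Substituting into the equation and dividing by exp(-3*x) gives A = 7/6, so y_p = 7*exp(-3*x)/6.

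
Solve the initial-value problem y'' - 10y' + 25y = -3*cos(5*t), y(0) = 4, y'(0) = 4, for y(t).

y = 4*exp(5*t) + 3*sin(5*t)/50 - 163*t*exp(5*t)/10

Characteristic equation r² - 10r + 25 = 0 has discriminant (-10)² - 4·(25) = 0, so r = 5 is a repeated root.
Hence y_h = (C1 + C2*t)*exp(5*t).
Try y_p = A*cos(5*t) + B*sin(5*t). Substituting and equating the coefficients of cos(5t) and sin(5t) gives A = 0, B = 3/50, so y_p = 3*sin(5*t)/50.
General solution: y = 3*sin(5*t)/50 + C1*exp(5*t) + C2*t*exp(5*t).
Apply the initial conditions: y(0) = C1 = 4 and y'(0) = 3/10 + C2 + 5*C1 = 4. Solving gives C1 = 4, C2 = -163/10.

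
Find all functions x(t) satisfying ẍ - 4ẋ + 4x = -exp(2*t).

Characteristic equation r² - 4r + 4 = 0 has discriminant (-4)² - 4·(4) = 0, so r = 2 is a repeated root.
Hence x_h = (C1 + C2*t)*exp(2*t).
Since exp(2*t) solves the homogeneous equation (r = 2 is a root of multiplicity 2), multiply the trial by t^2. Try x_p = A*t^2*exp(2*t). Substituting into the equation and dividing by exp(2*t) gives A = -1/2, so x_p = -t^2*exp(2*t)/2.

x = C1*exp(2*t) - t**2*exp(2*t)/2 + C2*t*exp(2*t)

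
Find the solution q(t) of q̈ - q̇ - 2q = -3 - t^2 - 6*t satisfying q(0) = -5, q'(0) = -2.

q = 3/4 + t**2/2 - 41*exp(2*t)/12 - 7*exp(-t)/3 + 5*t/2

Characteristic equation r² - r - 2 = 0 factors as (r - 2)(r + 1) = 0, so r = 2, -1.
Hence q_h = C1*exp(2*t) + C2*exp(-t).
For the particular solution try q_p = A0 + A1*t + A2*t^2. Substituting and matching coefficients of each power of t gives A0 = 3/4, A1 = 5/2, A2 = 1/2, so q_p = 3/4 + t^2/2 + 5*t/2.
General solution: q = 3/4 + t^2/2 + 5*t/2 + C1*exp(2*t) + C2*exp(-t).
Apply the initial conditions: q(0) = 3/4 + C1 + C2 = -5 and q'(0) = 5/2 - C2 + 2*C1 = -2. Solving gives C1 = -41/12, C2 = -7/3.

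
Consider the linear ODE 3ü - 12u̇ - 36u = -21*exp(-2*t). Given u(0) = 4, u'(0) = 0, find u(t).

u = 57*exp(6*t)/64 + 199*exp(-2*t)/64 + 7*t*exp(-2*t)/8

Divide through by 3: u'' - 4u' - 12u = -7*exp(-2*t).
Characteristic equation r² - 4r - 12 = 0 factors as (r + 2)(r - 6) = 0, so r = -2, 6.
Hence u_h = C1*exp(-2*t) + C2*exp(6*t).
Since exp(-2*t) solves the homogeneous equation (r = -2 is a root of multiplicity 1), multiply the trial by t. Try u_p = A*t*exp(-2*t). Substituting into the equation and dividing by exp(-2*t) gives A = 7/8, so u_p = 7*t*exp(-2*t)/8.
General solution: u = C1*exp(-2*t) + C2*exp(6*t) + 7*t*exp(-2*t)/8.
Apply the initial conditions: u(0) = C1 + C2 = 4 and u'(0) = 7/8 - 2*C1 + 6*C2 = 0. Solving gives C1 = 199/64, C2 = 57/64.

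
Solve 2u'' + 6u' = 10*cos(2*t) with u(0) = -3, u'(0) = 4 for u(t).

Divide through by 2: u'' + 3u' = 5*cos(2*t).
Characteristic equation r² + 3r = 0 factors as (r + 3)r = 0, so r = -3, 0.
Hence u_h = C1*exp(-3*t) + C2.
Try u_p = A*cos(2*t) + B*sin(2*t). Substituting and equating the coefficients of cos(2t) and sin(2t) gives A = -5/13, B = 15/26, so u_p = -5*cos(2*t)/13 + 15*sin(2*t)/26.
General solution: u = C2 - 5*cos(2*t)/13 + 15*sin(2*t)/26 + C1*exp(-3*t).
Apply the initial conditions: u(0) = -5/13 + C1 + C2 = -3 and u'(0) = 15/13 - 3*C1 = 4. Solving gives C1 = -37/39, C2 = -5/3.

u = -5/3 - 37*exp(-3*t)/39 - 5*cos(2*t)/13 + 15*sin(2*t)/26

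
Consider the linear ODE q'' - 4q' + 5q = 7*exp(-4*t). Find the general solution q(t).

Characteristic equation r² - 4r + 5 = 0 has discriminant (-4)² - 4·(5) = -4 < 0, so r = 2 ± i.
Hence q_h = C1*cos(t)*exp(2*t) + C2*exp(2*t)*sin(t).
Try q_p = A*exp(-4*t). Substituting into the equation and dividing by exp(-4*t) gives A = 7/37, so q_p = 7*exp(-4*t)/37.

q = 7*exp(-4*t)/37 + C1*cos(t)*exp(2*t) + C2*exp(2*t)*sin(t)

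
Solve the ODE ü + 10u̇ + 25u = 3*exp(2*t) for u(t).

u = 3*exp(2*t)/49 + C1*exp(-5*t) + C2*t*exp(-5*t)

Characteristic equation r² + 10r + 25 = 0 has discriminant (10)² - 4·(25) = 0, so r = -5 is a repeated root.
Hence u_h = (C1 + C2*t)*exp(-5*t).
Try u_p = A*exp(2*t). Substituting into the equation and dividing by exp(2*t) gives A = 3/49, so u_p = 3*exp(2*t)/49.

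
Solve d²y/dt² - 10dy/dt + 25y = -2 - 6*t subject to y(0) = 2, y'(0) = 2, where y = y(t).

y = -22/125 - 6*t/25 + 272*exp(5*t)/125 - 216*t*exp(5*t)/25

Characteristic equation r² - 10r + 25 = 0 has discriminant (-10)² - 4·(25) = 0, so r = 5 is a repeated root.
Hence y_h = (C1 + C2*t)*exp(5*t).
For the particular solution try y_p = A0 + A1*t. Substituting and matching coefficients of each power of t gives A0 = -22/125, A1 = -6/25, so y_p = -22/125 - 6*t/25.
General solution: y = -22/125 - 6*t/25 + C1*exp(5*t) + C2*t*exp(5*t).
Apply the initial conditions: y(0) = -22/125 + C1 = 2 and y'(0) = -6/25 + C2 + 5*C1 = 2. Solving gives C1 = 272/125, C2 = -216/25.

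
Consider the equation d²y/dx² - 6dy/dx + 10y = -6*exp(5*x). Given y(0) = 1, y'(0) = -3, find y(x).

Characteristic equation r² - 6r + 10 = 0 has discriminant (-6)² - 4·(10) = -4 < 0, so r = 3 ± i.
Hence y_h = C1*cos(x)*exp(3*x) + C2*exp(3*x)*sin(x).
Try y_p = A*exp(5*x). Substituting into the equation and dividing by exp(5*x) gives A = -6/5, so y_p = -6*exp(5*x)/5.
General solution: y = -6*exp(5*x)/5 + C1*cos(x)*exp(3*x) + C2*exp(3*x)*sin(x).
Apply the initial conditions: y(0) = -6/5 + C1 = 1 and y'(0) = -6 + C2 + 3*C1 = -3. Solving gives C1 = 11/5, C2 = -18/5.

y = -6*exp(5*x)/5 - 18*exp(3*x)*sin(x)/5 + 11*cos(x)*exp(3*x)/5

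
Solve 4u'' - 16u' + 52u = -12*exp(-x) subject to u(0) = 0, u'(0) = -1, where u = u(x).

u = -exp(-x)/6 - exp(2*x)*sin(3*x)/2 + cos(3*x)*exp(2*x)/6

Divide through by 4: u'' - 4u' + 13u = -3*exp(-x).
Characteristic equation r² - 4r + 13 = 0 has discriminant (-4)² - 4·(13) = -36 < 0, so r = 2 ± 3i.
Hence u_h = C1*cos(3*x)*exp(2*x) + C2*exp(2*x)*sin(3*x).
Try u_p = A*exp(-x). Substituting into the equation and dividing by exp(-x) gives A = -1/6, so u_p = -exp(-x)/6.
General solution: u = -exp(-x)/6 + C1*cos(3*x)*exp(2*x) + C2*exp(2*x)*sin(3*x).
Apply the initial conditions: u(0) = -1/6 + C1 = 0 and u'(0) = 1/6 + 2*C1 + 3*C2 = -1. Solving gives C1 = 1/6, C2 = -1/2.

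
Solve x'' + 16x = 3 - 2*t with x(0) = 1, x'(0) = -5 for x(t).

x = 3/16 - 39*sin(4*t)/32 - t/8 + 13*cos(4*t)/16

Characteristic equation r² + 16 = 0 has discriminant (0)² - 4·(16) = -64 < 0, so r = ± 4i.
Hence x_h = C1*cos(4*t) + C2*sin(4*t).
For the particular solution try x_p = A0 + A1*t. Substituting and matching coefficients of each power of t gives A0 = 3/16, A1 = -1/8, so x_p = 3/16 - t/8.
General solution: x = 3/16 - t/8 + C1*cos(4*t) + C2*sin(4*t).
Apply the initial conditions: x(0) = 3/16 + C1 = 1 and x'(0) = -1/8 + 4*C2 = -5. Solving gives C1 = 13/16, C2 = -39/32.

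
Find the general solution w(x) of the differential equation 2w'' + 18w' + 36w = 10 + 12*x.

Divide through by 2: w'' + 9w' + 18w = 5 + 6*x.
Characteristic equation r² + 9r + 18 = 0 factors as (r + 3)(r + 6) = 0, so r = -3, -6.
Hence w_h = C1*exp(-3*x) + C2*exp(-6*x).
For the particular solution try w_p = A0 + A1*x. Substituting and matching coefficients of each power of x gives A0 = 1/9, A1 = 1/3, so w_p = 1/9 + x/3.

w = 1/9 + x/3 + C1*exp(-3*x) + C2*exp(-6*x)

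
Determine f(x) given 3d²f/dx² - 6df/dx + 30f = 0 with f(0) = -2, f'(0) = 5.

Divide through by 3: f'' - 2f' + 10f = 0.
Characteristic equation r² - 2r + 10 = 0 has discriminant (-2)² - 4·(10) = -36 < 0, so r = 1 ± 3i.
Hence f_h = C1*cos(3*x)*exp(x) + C2*exp(x)*sin(3*x).
Apply the initial conditions: f(0) = C1 = -2 and f'(0) = C1 + 3*C2 = 5. Solving gives C1 = -2, C2 = 7/3.

f = -2*cos(3*x)*exp(x) + 7*exp(x)*sin(3*x)/3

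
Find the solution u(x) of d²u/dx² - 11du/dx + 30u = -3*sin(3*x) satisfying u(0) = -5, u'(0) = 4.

u = -1147*exp(5*x)/34 - 11*cos(3*x)/170 - 7*sin(3*x)/170 + 144*exp(6*x)/5

Characteristic equation r² - 11r + 30 = 0 factors as (r - 5)(r - 6) = 0, so r = 5, 6.
Hence u_h = C1*exp(5*x) + C2*exp(6*x).
Try u_p = A*cos(3*x) + B*sin(3*x). Substituting and equating the coefficients of cos(3x) and sin(3x) gives A = -11/170, B = -7/170, so u_p = -11*cos(3*x)/170 - 7*sin(3*x)/170.
General solution: u = -11*cos(3*x)/170 - 7*sin(3*x)/170 + C1*exp(5*x) + C2*exp(6*x).
Apply the initial conditions: u(0) = -11/170 + C1 + C2 = -5 and u'(0) = -21/170 + 5*C1 + 6*C2 = 4. Solving gives C1 = -1147/34, C2 = 144/5.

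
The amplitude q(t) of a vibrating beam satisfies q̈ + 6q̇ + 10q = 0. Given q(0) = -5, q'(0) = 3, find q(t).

Characteristic equation r² + 6r + 10 = 0 has discriminant (6)² - 4·(10) = -4 < 0, so r = -3 ± i.
Hence q_h = C1*cos(t)*exp(-3*t) + C2*exp(-3*t)*sin(t).
Apply the initial conditions: q(0) = C1 = -5 and q'(0) = C2 - 3*C1 = 3. Solving gives C1 = -5, C2 = -12.

q = -12*exp(-3*t)*sin(t) - 5*cos(t)*exp(-3*t)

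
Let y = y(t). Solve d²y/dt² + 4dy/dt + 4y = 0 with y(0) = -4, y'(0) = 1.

Characteristic equation r² + 4r + 4 = 0 has discriminant (4)² - 4·(4) = 0, so r = -2 is a repeated root.
Hence y_h = (C1 + C2*t)*exp(-2*t).
Apply the initial conditions: y(0) = C1 = -4 and y'(0) = C2 - 2*C1 = 1. Solving gives C1 = -4, C2 = -7.

y = -4*exp(-2*t) - 7*t*exp(-2*t)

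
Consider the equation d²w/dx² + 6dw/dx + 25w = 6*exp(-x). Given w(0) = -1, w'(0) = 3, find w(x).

w = 3*exp(-x)/10 - 13*cos(4*x)*exp(-3*x)/10 - 3*exp(-3*x)*sin(4*x)/20

Characteristic equation r² + 6r + 25 = 0 has discriminant (6)² - 4·(25) = -64 < 0, so r = -3 ± 4i.
Hence w_h = C1*cos(4*x)*exp(-3*x) + C2*exp(-3*x)*sin(4*x).
Try w_p = A*exp(-x). Substituting into the equation and dividing by exp(-x) gives A = 3/10, so w_p = 3*exp(-x)/10.
General solution: w = 3*exp(-x)/10 + C1*cos(4*x)*exp(-3*x) + C2*exp(-3*x)*sin(4*x).
Apply the initial conditions: w(0) = 3/10 + C1 = -1 and w'(0) = -3/10 - 3*C1 + 4*C2 = 3. Solving gives C1 = -13/10, C2 = -3/20.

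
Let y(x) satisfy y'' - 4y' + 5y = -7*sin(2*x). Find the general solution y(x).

y = -56*cos(2*x)/65 - 7*sin(2*x)/65 + C1*cos(x)*exp(2*x) + C2*exp(2*x)*sin(x)

Characteristic equation r² - 4r + 5 = 0 has discriminant (-4)² - 4·(5) = -4 < 0, so r = 2 ± i.
Hence y_h = C1*cos(x)*exp(2*x) + C2*exp(2*x)*sin(x).
Try y_p = A*cos(2*x) + B*sin(2*x). Substituting and equating the coefficients of cos(2x) and sin(2x) gives A = -56/65, B = -7/65, so y_p = -56*cos(2*x)/65 - 7*sin(2*x)/65.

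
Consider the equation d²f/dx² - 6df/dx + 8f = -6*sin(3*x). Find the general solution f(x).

Characteristic equation r² - 6r + 8 = 0 factors as (r - 2)(r - 4) = 0, so r = 2, 4.
Hence f_h = C1*exp(2*x) + C2*exp(4*x).
Try f_p = A*cos(3*x) + B*sin(3*x). Substituting and equating the coefficients of cos(3x) and sin(3x) gives A = -108/325, B = 6/325, so f_p = -108*cos(3*x)/325 + 6*sin(3*x)/325.

f = -108*cos(3*x)/325 + 6*sin(3*x)/325 + C1*exp(2*x) + C2*exp(4*x)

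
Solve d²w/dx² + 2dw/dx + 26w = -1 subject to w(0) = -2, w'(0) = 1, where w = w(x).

w = -1/26 - 51*cos(5*x)*exp(-x)/26 - 5*exp(-x)*sin(5*x)/26

Characteristic equation r² + 2r + 26 = 0 has discriminant (2)² - 4·(26) = -100 < 0, so r = -1 ± 5i.
Hence w_h = C1*cos(5*x)*exp(-x) + C2*exp(-x)*sin(5*x).
For the particular solution try w_p = A0. Substituting and matching coefficients of each power of x gives A0 = -1/26, so w_p = -1/26.
General solution: w = -1/26 + C1*cos(5*x)*exp(-x) + C2*exp(-x)*sin(5*x).
Apply the initial conditions: w(0) = -1/26 + C1 = -2 and w'(0) = -C1 + 5*C2 = 1. Solving gives C1 = -51/26, C2 = -5/26.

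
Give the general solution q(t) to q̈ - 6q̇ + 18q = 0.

Characteristic equation r² - 6r + 18 = 0 has discriminant (-6)² - 4·(18) = -36 < 0, so r = 3 ± 3i.
Hence q_h = C1*cos(3*t)*exp(3*t) + C2*exp(3*t)*sin(3*t).

q = C1*cos(3*t)*exp(3*t) + C2*exp(3*t)*sin(3*t)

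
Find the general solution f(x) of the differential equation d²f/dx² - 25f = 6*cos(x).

Characteristic equation r² - 25 = 0 factors as (r + 5)(r - 5) = 0, so r = -5, 5.
Hence f_h = C1*exp(-5*x) + C2*exp(5*x).
Try f_p = A*cos(x) + B*sin(x). Substituting and equating the coefficients of cos(x) and sin(x) gives A = -3/13, B = 0, so f_p = -3*cos(x)/13.

f = -3*cos(x)/13 + C1*exp(-5*x) + C2*exp(5*x)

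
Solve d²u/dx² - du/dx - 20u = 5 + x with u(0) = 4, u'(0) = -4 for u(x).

Characteristic equation r² - r - 20 = 0 factors as (r + 4)(r - 5) = 0, so r = -4, 5.
Hence u_h = C1*exp(-4*x) + C2*exp(5*x).
For the particular solution try u_p = A0 + A1*x. Substituting and matching coefficients of each power of x gives A0 = -99/400, A1 = -1/20, so u_p = -99/400 - x/20.
General solution: u = -99/400 - x/20 + C1*exp(-4*x) + C2*exp(5*x).
Apply the initial conditions: u(0) = -99/400 + C1 + C2 = 4 and u'(0) = -1/20 - 4*C1 + 5*C2 = -4. Solving gives C1 = 403/144, C2 = 326/225.

u = -99/400 - x/20 + 326*exp(5*x)/225 + 403*exp(-4*x)/144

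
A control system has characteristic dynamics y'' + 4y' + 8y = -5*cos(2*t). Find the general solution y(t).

Characteristic equation r² + 4r + 8 = 0 has discriminant (4)² - 4·(8) = -16 < 0, so r = -2 ± 2i.
Hence y_h = C1*cos(2*t)*exp(-2*t) + C2*exp(-2*t)*sin(2*t).
Try y_p = A*cos(2*t) + B*sin(2*t). Substituting and equating the coefficients of cos(2t) and sin(2t) gives A = -1/4, B = -1/2, so y_p = -sin(2*t)/2 - cos(2*t)/4.

y = -sin(2*t)/2 - cos(2*t)/4 + C1*cos(2*t)*exp(-2*t) + C2*exp(-2*t)*sin(2*t)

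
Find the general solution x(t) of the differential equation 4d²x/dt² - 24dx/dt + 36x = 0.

x = C1*exp(3*t) + C2*t*exp(3*t)

Divide through by 4: x'' - 6x' + 9x = 0.
Characteristic equation r² - 6r + 9 = 0 has discriminant (-6)² - 4·(9) = 0, so r = 3 is a repeated root.
Hence x_h = (C1 + C2*t)*exp(3*t).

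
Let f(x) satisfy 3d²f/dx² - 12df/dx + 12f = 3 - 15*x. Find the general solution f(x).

f = -1 - 5*x/4 + C1*exp(2*x) + C2*x*exp(2*x)

Divide through by 3: f'' - 4f' + 4f = 1 - 5*x.
Characteristic equation r² - 4r + 4 = 0 has discriminant (-4)² - 4·(4) = 0, so r = 2 is a repeated root.
Hence f_h = (C1 + C2*x)*exp(2*x).
For the particular solution try f_p = A0 + A1*x. Substituting and matching coefficients of each power of x gives A0 = -1, A1 = -5/4, so f_p = -1 - 5*x/4.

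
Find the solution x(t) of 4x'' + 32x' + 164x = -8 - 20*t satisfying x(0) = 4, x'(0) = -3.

Divide through by 4: x'' + 8x' + 41x = -2 - 5*t.
Characteristic equation r² + 8r + 41 = 0 has discriminant (8)² - 4·(41) = -100 < 0, so r = -4 ± 5i.
Hence x_h = C1*cos(5*t)*exp(-4*t) + C2*exp(-4*t)*sin(5*t).
For the particular solution try x_p = A0 + A1*t. Substituting and matching coefficients of each power of t gives A0 = -42/1681, A1 = -5/41, so x_p = -42/1681 - 5*t/41.
General solution: x = -42/1681 - 5*t/41 + C1*cos(5*t)*exp(-4*t) + C2*exp(-4*t)*sin(5*t).
Apply the initial conditions: x(0) = -42/1681 + C1 = 4 and x'(0) = -5/41 - 4*C1 + 5*C2 = -3. Solving gives C1 = 6766/1681, C2 = 22226/8405.

x = -42/1681 - 5*t/41 + 6766*cos(5*t)*exp(-4*t)/1681 + 22226*exp(-4*t)*sin(5*t)/8405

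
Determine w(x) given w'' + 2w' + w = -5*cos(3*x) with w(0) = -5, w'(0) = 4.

w = -27*exp(-x)/5 - 3*sin(3*x)/10 + 2*cos(3*x)/5 - x*exp(-x)/2

Characteristic equation r² + 2r + 1 = 0 has discriminant (2)² - 4·(1) = 0, so r = -1 is a repeated root.
Hence w_h = (C1 + C2*x)*exp(-x).
Try w_p = A*cos(3*x) + B*sin(3*x). Substituting and equating the coefficients of cos(3x) and sin(3x) gives A = 2/5, B = -3/10, so w_p = -3*sin(3*x)/10 + 2*cos(3*x)/5.
General solution: w = -3*sin(3*x)/10 + 2*cos(3*x)/5 + C1*exp(-x) + C2*x*exp(-x).
Apply the initial conditions: w(0) = 2/5 + C1 = -5 and w'(0) = -9/10 + C2 - C1 = 4. Solving gives C1 = -27/5, C2 = -1/2.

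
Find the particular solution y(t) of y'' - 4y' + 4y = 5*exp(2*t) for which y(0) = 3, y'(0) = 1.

Characteristic equation r² - 4r + 4 = 0 has discriminant (-4)² - 4·(4) = 0, so r = 2 is a repeated root.
Hence y_h = (C1 + C2*t)*exp(2*t).
Since exp(2*t) solves the homogeneous equation (r = 2 is a root of multiplicity 2), multiply the trial by t^2. Try y_p = A*t^2*exp(2*t). Substituting into the equation and dividing by exp(2*t) gives A = 5/2, so y_p = 5*t^2*exp(2*t)/2.
General solution: y = C1*exp(2*t) + 5*t^2*exp(2*t)/2 + C2*t*exp(2*t).
Apply the initial conditions: y(0) = C1 = 3 and y'(0) = C2 + 2*C1 = 1. Solving gives C1 = 3, C2 = -5.

y = 3*exp(2*t) - 5*t*exp(2*t) + 5*t**2*exp(2*t)/2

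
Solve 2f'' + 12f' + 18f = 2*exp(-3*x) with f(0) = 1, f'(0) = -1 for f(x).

f = x**2*exp(-3*x)/2 + 2*x*exp(-3*x) + exp(-3*x)

Divide through by 2: f'' + 6f' + 9f = exp(-3*x).
Characteristic equation r² + 6r + 9 = 0 has discriminant (6)² - 4·(9) = 0, so r = -3 is a repeated root.
Hence f_h = (C1 + C2*x)*exp(-3*x).
Since exp(-3*x) solves the homogeneous equation (r = -3 is a root of multiplicity 2), multiply the trial by x^2. Try f_p = A*x^2*exp(-3*x). Substituting into the equation and dividing by exp(-3*x) gives A = 1/2, so f_p = x^2*exp(-3*x)/2.
General solution: f = C1*exp(-3*x) + x^2*exp(-3*x)/2 + C2*x*exp(-3*x).
Apply the initial conditions: f(0) = C1 = 1 and f'(0) = C2 - 3*C1 = -1. Solving gives C1 = 1, C2 = 2.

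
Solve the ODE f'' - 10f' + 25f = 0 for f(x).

f = C1*exp(5*x) + C2*x*exp(5*x)

Characteristic equation r² - 10r + 25 = 0 has discriminant (-10)² - 4·(25) = 0, so r = 5 is a repeated root.
Hence f_h = (C1 + C2*x)*exp(5*x).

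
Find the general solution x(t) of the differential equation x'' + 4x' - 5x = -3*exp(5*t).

Characteristic equation r² + 4r - 5 = 0 factors as (r - 1)(r + 5) = 0, so r = 1, -5.
Hence x_h = C1*exp(t) + C2*exp(-5*t).
Try x_p = A*exp(5*t). Substituting into the equation and dividing by exp(5*t) gives A = -3/40, so x_p = -3*exp(5*t)/40.

x = -3*exp(5*t)/40 + C1*exp(t) + C2*exp(-5*t)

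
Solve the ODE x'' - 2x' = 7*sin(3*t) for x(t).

Characteristic equation r² - 2r = 0 factors as (r - 2)r = 0, so r = 2, 0.
Hence x_h = C1*exp(2*t) + C2.
Try x_p = A*cos(3*t) + B*sin(3*t). Substituting and equating the coefficients of cos(3t) and sin(3t) gives A = 14/39, B = -7/13, so x_p = -7*sin(3*t)/13 + 14*cos(3*t)/39.

x = C2 - 7*sin(3*t)/13 + 14*cos(3*t)/39 + C1*exp(2*t)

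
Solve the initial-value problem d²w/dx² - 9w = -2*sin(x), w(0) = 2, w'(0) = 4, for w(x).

Characteristic equation r² - 9 = 0 factors as (r - 3)(r + 3) = 0, so r = 3, -3.
Hence w_h = C1*exp(3*x) + C2*exp(-3*x).
Try w_p = A*cos(x) + B*sin(x). Substituting and equating the coefficients of cos(x) and sin(x) gives A = 0, B = 1/5, so w_p = sin(x)/5.
General solution: w = sin(x)/5 + C1*exp(3*x) + C2*exp(-3*x).
Apply the initial conditions: w(0) = C1 + C2 = 2 and w'(0) = 1/5 - 3*C2 + 3*C1 = 4. Solving gives C1 = 49/30, C2 = 11/30.

w = sin(x)/5 + 11*exp(-3*x)/30 + 49*exp(3*x)/30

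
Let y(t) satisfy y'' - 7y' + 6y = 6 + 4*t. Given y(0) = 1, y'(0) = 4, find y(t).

y = 16/9 - 8*exp(t)/5 + 2*t/3 + 37*exp(6*t)/45

Characteristic equation r² - 7r + 6 = 0 factors as (r - 6)(r - 1) = 0, so r = 6, 1.
Hence y_h = C1*exp(6*t) + C2*exp(t).
For the particular solution try y_p = A0 + A1*t. Substituting and matching coefficients of each power of t gives A0 = 16/9, A1 = 2/3, so y_p = 16/9 + 2*t/3.
General solution: y = 16/9 + 2*t/3 + C1*exp(6*t) + C2*exp(t).
Apply the initial conditions: y(0) = 16/9 + C1 + C2 = 1 and y'(0) = 2/3 + C2 + 6*C1 = 4. Solving gives C1 = 37/45, C2 = -8/5.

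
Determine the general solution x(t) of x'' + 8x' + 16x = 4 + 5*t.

x = 3/32 + 5*t/16 + C1*exp(-4*t) + C2*t*exp(-4*t)

Characteristic equation r² + 8r + 16 = 0 has discriminant (8)² - 4·(16) = 0, so r = -4 is a repeated root.
Hence x_h = (C1 + C2*t)*exp(-4*t).
For the particular solution try x_p = A0 + A1*t. Substituting and matching coefficients of each power of t gives A0 = 3/32, A1 = 5/16, so x_p = 3/32 + 5*t/16.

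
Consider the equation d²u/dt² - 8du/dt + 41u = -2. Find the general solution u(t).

u = -2/41 + C1*cos(5*t)*exp(4*t) + C2*exp(4*t)*sin(5*t)

Characteristic equation r² - 8r + 41 = 0 has discriminant (-8)² - 4·(41) = -100 < 0, so r = 4 ± 5i.
Hence u_h = C1*cos(5*t)*exp(4*t) + C2*exp(4*t)*sin(5*t).
For the particular solution try u_p = A0. Substituting and matching coefficients of each power of t gives A0 = -2/41, so u_p = -2/41.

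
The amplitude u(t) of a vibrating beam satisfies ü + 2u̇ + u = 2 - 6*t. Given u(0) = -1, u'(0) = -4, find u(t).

u = 14 - 15*exp(-t) - 6*t - 13*t*exp(-t)

Characteristic equation r² + 2r + 1 = 0 has discriminant (2)² - 4·(1) = 0, so r = -1 is a repeated root.
Hence u_h = (C1 + C2*t)*exp(-t).
For the particular solution try u_p = A0 + A1*t. Substituting and matching coefficients of each power of t gives A0 = 14, A1 = -6, so u_p = 14 - 6*t.
General solution: u = 14 - 6*t + C1*exp(-t) + C2*t*exp(-t).
Apply the initial conditions: u(0) = 14 + C1 = -1 and u'(0) = -6 + C2 - C1 = -4. Solving gives C1 = -15, C2 = -13.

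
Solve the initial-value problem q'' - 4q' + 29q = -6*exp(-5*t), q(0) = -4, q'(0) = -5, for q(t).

Characteristic equation r² - 4r + 29 = 0 has discriminant (-4)² - 4·(29) = -100 < 0, so r = 2 ± 5i.
Hence q_h = C1*cos(5*t)*exp(2*t) + C2*exp(2*t)*sin(5*t).
Try q_p = A*exp(-5*t). Substituting into the equation and dividing by exp(-5*t) gives A = -3/37, so q_p = -3*exp(-5*t)/37.
General solution: q = -3*exp(-5*t)/37 + C1*cos(5*t)*exp(2*t) + C2*exp(2*t)*sin(5*t).
Apply the initial conditions: q(0) = -3/37 + C1 = -4 and q'(0) = 15/37 + 2*C1 + 5*C2 = -5. Solving gives C1 = -145/37, C2 = 18/37.

q = -3*exp(-5*t)/37 - 145*cos(5*t)*exp(2*t)/37 + 18*exp(2*t)*sin(5*t)/37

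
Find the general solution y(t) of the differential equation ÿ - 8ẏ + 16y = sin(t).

Characteristic equation r² - 8r + 16 = 0 has discriminant (-8)² - 4·(16) = 0, so r = 4 is a repeated root.
Hence y_h = (C1 + C2*t)*exp(4*t).
Try y_p = A*cos(t) + B*sin(t). Substituting and equating the coefficients of cos(t) and sin(t) gives A = 8/289, B = 15/289, so y_p = 8*cos(t)/289 + 15*sin(t)/289.

y = 8*cos(t)/289 + 15*sin(t)/289 + C1*exp(4*t) + C2*t*exp(4*t)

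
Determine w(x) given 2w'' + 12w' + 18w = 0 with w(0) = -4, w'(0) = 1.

Divide through by 2: w'' + 6w' + 9w = 0.
Characteristic equation r² + 6r + 9 = 0 has discriminant (6)² - 4·(9) = 0, so r = -3 is a repeated root.
Hence w_h = (C1 + C2*x)*exp(-3*x).
Apply the initial conditions: w(0) = C1 = -4 and w'(0) = C2 - 3*C1 = 1. Solving gives C1 = -4, C2 = -11.

w = -4*exp(-3*x) - 11*x*exp(-3*x)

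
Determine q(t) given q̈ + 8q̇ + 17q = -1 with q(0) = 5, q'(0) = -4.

Characteristic equation r² + 8r + 17 = 0 has discriminant (8)² - 4·(17) = -4 < 0, so r = -4 ± i.
Hence q_h = C1*cos(t)*exp(-4*t) + C2*exp(-4*t)*sin(t).
For the particular solution try q_p = A0. Substituting and matching coefficients of each power of t gives A0 = -1/17, so q_p = -1/17.
General solution: q = -1/17 + C1*cos(t)*exp(-4*t) + C2*exp(-4*t)*sin(t).
Apply the initial conditions: q(0) = -1/17 + C1 = 5 and q'(0) = C2 - 4*C1 = -4. Solving gives C1 = 86/17, C2 = 276/17.

q = -1/17 + 86*cos(t)*exp(-4*t)/17 + 276*exp(-4*t)*sin(t)/17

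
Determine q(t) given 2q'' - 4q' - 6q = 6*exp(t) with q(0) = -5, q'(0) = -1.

Divide through by 2: q'' - 2q' - 3q = 3*exp(t).
Characteristic equation r² - 2r - 3 = 0 factors as (r + 1)(r - 3) = 0, so r = -1, 3.
Hence q_h = C1*exp(-t) + C2*exp(3*t).
Try q_p = A*exp(t). Substituting into the equation and dividing by exp(t) gives A = -3/4, so q_p = -3*exp(t)/4.
General solution: q = -3*exp(t)/4 + C1*exp(-t) + C2*exp(3*t).
Apply the initial conditions: q(0) = -3/4 + C1 + C2 = -5 and q'(0) = -3/4 - C1 + 3*C2 = -1. Solving gives C1 = -25/8, C2 = -9/8.

q = -25*exp(-t)/8 - 9*exp(3*t)/8 - 3*exp(t)/4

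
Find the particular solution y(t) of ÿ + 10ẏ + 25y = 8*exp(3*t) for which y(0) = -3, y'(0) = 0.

y = -25*exp(-5*t)/8 + exp(3*t)/8 - 16*t*exp(-5*t)

Characteristic equation r² + 10r + 25 = 0 has discriminant (10)² - 4·(25) = 0, so r = -5 is a repeated root.
Hence y_h = (C1 + C2*t)*exp(-5*t).
Try y_p = A*exp(3*t). Substituting into the equation and dividing by exp(3*t) gives A = 1/8, so y_p = exp(3*t)/8.
General solution: y = exp(3*t)/8 + C1*exp(-5*t) + C2*t*exp(-5*t).
Apply the initial conditions: y(0) = 1/8 + C1 = -3 and y'(0) = 3/8 + C2 - 5*C1 = 0. Solving gives C1 = -25/8, C2 = -16.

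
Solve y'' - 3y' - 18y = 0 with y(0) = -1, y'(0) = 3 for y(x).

Characteristic equation r² - 3r - 18 = 0 factors as (r - 6)(r + 3) = 0, so r = 6, -3.
Hence y_h = C1*exp(6*x) + C2*exp(-3*x).
Apply the initial conditions: y(0) = C1 + C2 = -1 and y'(0) = -3*C2 + 6*C1 = 3. Solving gives C1 = 0, C2 = -1.

y = -exp(-3*x)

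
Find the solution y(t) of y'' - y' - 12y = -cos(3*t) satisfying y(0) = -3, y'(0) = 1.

y = -204*exp(4*t)/175 - 79*exp(-3*t)/42 + sin(3*t)/150 + 7*cos(3*t)/150

Characteristic equation r² - r - 12 = 0 factors as (r - 4)(r + 3) = 0, so r = 4, -3.
Hence y_h = C1*exp(4*t) + C2*exp(-3*t).
Try y_p = A*cos(3*t) + B*sin(3*t). Substituting and equating the coefficients of cos(3t) and sin(3t) gives A = 7/150, B = 1/150, so y_p = sin(3*t)/150 + 7*cos(3*t)/150.
General solution: y = sin(3*t)/150 + 7*cos(3*t)/150 + C1*exp(4*t) + C2*exp(-3*t).
Apply the initial conditions: y(0) = 7/150 + C1 + C2 = -3 and y'(0) = 1/50 - 3*C2 + 4*C1 = 1. Solving gives C1 = -204/175, C2 = -79/42.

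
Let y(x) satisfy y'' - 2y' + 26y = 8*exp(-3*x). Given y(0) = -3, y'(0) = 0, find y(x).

y = 8*exp(-3*x)/41 - 131*cos(5*x)*exp(x)/41 + 31*exp(x)*sin(5*x)/41

Characteristic equation r² - 2r + 26 = 0 has discriminant (-2)² - 4·(26) = -100 < 0, so r = 1 ± 5i.
Hence y_h = C1*cos(5*x)*exp(x) + C2*exp(x)*sin(5*x).
Try y_p = A*exp(-3*x). Substituting into the equation and dividing by exp(-3*x) gives A = 8/41, so y_p = 8*exp(-3*x)/41.
General solution: y = 8*exp(-3*x)/41 + C1*cos(5*x)*exp(x) + C2*exp(x)*sin(5*x).
Apply the initial conditions: y(0) = 8/41 + C1 = -3 and y'(0) = -24/41 + C1 + 5*C2 = 0. Solving gives C1 = -131/41, C2 = 31/41.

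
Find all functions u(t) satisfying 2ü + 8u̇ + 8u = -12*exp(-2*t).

Divide through by 2: u'' + 4u' + 4u = -6*exp(-2*t).
Characteristic equation r² + 4r + 4 = 0 has discriminant (4)² - 4·(4) = 0, so r = -2 is a repeated root.
Hence u_h = (C1 + C2*t)*exp(-2*t).
Since exp(-2*t) solves the homogeneous equation (r = -2 is a root of multiplicity 2), multiply the trial by t^2. Try u_p = A*t^2*exp(-2*t). Substituting into the equation and dividing by exp(-2*t) gives A = -3, so u_p = -3*t^2*exp(-2*t).

u = C1*exp(-2*t) - 3*t**2*exp(-2*t) + C2*t*exp(-2*t)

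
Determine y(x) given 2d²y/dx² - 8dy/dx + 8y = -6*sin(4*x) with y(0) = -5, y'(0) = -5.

y = -122*exp(2*x)/25 - 3*cos(4*x)/25 + 9*sin(4*x)/100 + 22*x*exp(2*x)/5

Divide through by 2: y'' - 4y' + 4y = -3*sin(4*x).
Characteristic equation r² - 4r + 4 = 0 has discriminant (-4)² - 4·(4) = 0, so r = 2 is a repeated root.
Hence y_h = (C1 + C2*x)*exp(2*x).
Try y_p = A*cos(4*x) + B*sin(4*x). Substituting and equating the coefficients of cos(4x) and sin(4x) gives A = -3/25, B = 9/100, so y_p = -3*cos(4*x)/25 + 9*sin(4*x)/100.
General solution: y = -3*cos(4*x)/25 + 9*sin(4*x)/100 + C1*exp(2*x) + C2*x*exp(2*x).
Apply the initial conditions: y(0) = -3/25 + C1 = -5 and y'(0) = 9/25 + C2 + 2*C1 = -5. Solving gives C1 = -122/25, C2 = 22/5.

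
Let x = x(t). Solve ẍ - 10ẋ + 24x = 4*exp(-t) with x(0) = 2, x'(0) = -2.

Characteristic equation r² - 10r + 24 = 0 factors as (r - 4)(r - 6) = 0, so r = 4, 6.
Hence x_h = C1*exp(4*t) + C2*exp(6*t).
Try x_p = A*exp(-t). Substituting into the equation and dividing by exp(-t) gives A = 4/35, so x_p = 4*exp(-t)/35.
General solution: x = 4*exp(-t)/35 + C1*exp(4*t) + C2*exp(6*t).
Apply the initial conditions: x(0) = 4/35 + C1 + C2 = 2 and x'(0) = -4/35 + 4*C1 + 6*C2 = -2. Solving gives C1 = 33/5, C2 = -33/7.

x = -33*exp(6*t)/7 + 4*exp(-t)/35 + 33*exp(4*t)/5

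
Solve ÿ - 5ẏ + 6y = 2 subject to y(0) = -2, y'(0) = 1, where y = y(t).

y = 1/3 - 8*exp(2*t) + 17*exp(3*t)/3

Characteristic equation r² - 5r + 6 = 0 factors as (r - 3)(r - 2) = 0, so r = 3, 2.
Hence y_h = C1*exp(3*t) + C2*exp(2*t).
For the particular solution try y_p = A0. Substituting and matching coefficients of each power of t gives A0 = 1/3, so y_p = 1/3.
General solution: y = 1/3 + C1*exp(3*t) + C2*exp(2*t).
Apply the initial conditions: y(0) = 1/3 + C1 + C2 = -2 and y'(0) = 2*C2 + 3*C1 = 1. Solving gives C1 = 17/3, C2 = -8.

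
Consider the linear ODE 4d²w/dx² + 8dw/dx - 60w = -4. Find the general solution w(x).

Divide through by 4: w'' + 2w' - 15w = -1.
Characteristic equation r² + 2r - 15 = 0 factors as (r - 3)(r + 5) = 0, so r = 3, -5.
Hence w_h = C1*exp(3*x) + C2*exp(-5*x).
For the particular solution try w_p = A0. Substituting and matching coefficients of each power of x gives A0 = 1/15, so w_p = 1/15.

w = 1/15 + C1*exp(3*x) + C2*exp(-5*x)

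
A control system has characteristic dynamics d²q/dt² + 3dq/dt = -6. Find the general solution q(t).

Characteristic equation r² + 3r = 0 factors as (r + 3)r = 0, so r = -3, 0.
Hence q_h = C1*exp(-3*t) + C2.
Since 1 solves the homogeneous equation (r = 0 is a root of multiplicity 1), multiply the trial by t. Try q_p = A*t. Substituting into the equation and dividing by 1 gives A = -2, so q_p = -2*t.

q = C2 - 2*t + C1*exp(-3*t)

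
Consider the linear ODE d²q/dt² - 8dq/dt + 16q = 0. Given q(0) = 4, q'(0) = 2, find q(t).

Characteristic equation r² - 8r + 16 = 0 has discriminant (-8)² - 4·(16) = 0, so r = 4 is a repeated root.
Hence q_h = (C1 + C2*t)*exp(4*t).
Apply the initial conditions: q(0) = C1 = 4 and q'(0) = C2 + 4*C1 = 2. Solving gives C1 = 4, C2 = -14.

q = 4*exp(4*t) - 14*t*exp(4*t)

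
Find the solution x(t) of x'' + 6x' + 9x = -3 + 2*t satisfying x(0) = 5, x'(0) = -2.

Characteristic equation r² + 6r + 9 = 0 has discriminant (6)² - 4·(9) = 0, so r = -3 is a repeated root.
Hence x_h = (C1 + C2*t)*exp(-3*t).
For the particular solution try x_p = A0 + A1*t. Substituting and matching coefficients of each power of t gives A0 = -13/27, A1 = 2/9, so x_p = -13/27 + 2*t/9.
General solution: x = -13/27 + 2*t/9 + C1*exp(-3*t) + C2*t*exp(-3*t).
Apply the initial conditions: x(0) = -13/27 + C1 = 5 and x'(0) = 2/9 + C2 - 3*C1 = -2. Solving gives C1 = 148/27, C2 = 128/9.

x = -13/27 + 2*t/9 + 148*exp(-3*t)/27 + 128*t*exp(-3*t)/9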